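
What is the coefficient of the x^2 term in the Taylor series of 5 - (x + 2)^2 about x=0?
Expand to order 2: 5 - (x + 2)^2 = -x^2 - 4·x + 1 + O(x^3).
The coefficient of x^2 is -1.

Final answer: -1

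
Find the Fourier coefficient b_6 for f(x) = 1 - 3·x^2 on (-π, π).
b_6 = (1/π) ∫_{-π}^{π} f(x)·sin(6x) dx.
Evaluate the integral (use parity and integration by parts as needed): b_6 = 0.

Final answer: 0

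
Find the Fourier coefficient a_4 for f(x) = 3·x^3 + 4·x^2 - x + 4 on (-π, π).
a_4 = (1/π) ∫_{-π}^{π} f(x)·cos(4x) dx.
Evaluate the integral (use parity and integration by parts as needed): a_4 = 1.

Final answer: 1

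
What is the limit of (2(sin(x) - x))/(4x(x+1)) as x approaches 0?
Both numerator and denominator → 0 as x → 0; this is a 0/0 indeterminate form.
Expand each to leading order near x = 0: numerator ~ -x^3/3, denominator ~ 4·x.
The limit of the ratio is 0.

Final answer: 0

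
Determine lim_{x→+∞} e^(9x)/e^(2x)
This is an ∞/∞ indeterminate form as x → +∞.
Rewrite e^(9x)/e^(2x) = e^((9−2)x) = e^(7x); the exponent coefficient is 7 > 0 so e^(7x) → ∞.
Limit = ∞.

Final answer: ∞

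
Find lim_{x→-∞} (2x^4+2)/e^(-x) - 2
The quotient is an ∞/∞ indeterminate form as x → -∞.
Compare growth rates of the dominant terms (exponentials ≫ polynomials ≫ logarithms), or apply L'Hôpital's rule; the quotient → 0.
Adding the constant: 0 - 2 = -2. Limit = -2.

Final answer: -2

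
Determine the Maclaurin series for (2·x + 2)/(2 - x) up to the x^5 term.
3·x^5/32 + 3·x^4/16 + 3·x^3/8 + 3·x^2/4 + 3·x/2 + 1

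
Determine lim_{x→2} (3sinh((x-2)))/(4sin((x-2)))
Both numerator and denominator → 0 as x → 2; this is a 0/0 indeterminate form.
Expand each to leading order near x = 2: numerator ~ 3·(x - 2), denominator ~ 4·(x - 2).
The limit of the ratio is 3/4.

Final answer: 3/4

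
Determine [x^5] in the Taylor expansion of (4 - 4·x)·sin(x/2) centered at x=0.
Expand to order 5: (4 - 4·x)·sin(x/2) = x^5/960 + x^4/12 - x^3/12 - 2·x^2 + 2·x + O(x^6).
The coefficient of x^5 is 1/960.

Final answer: 1/960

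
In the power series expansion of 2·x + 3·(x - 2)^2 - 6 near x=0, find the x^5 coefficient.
Expand to order 5: 2·x + 3·(x - 2)^2 - 6 = 3·x^2 - 10·x + 6 + O(x^6).
The coefficient of x^5 is 0.

Final answer: 0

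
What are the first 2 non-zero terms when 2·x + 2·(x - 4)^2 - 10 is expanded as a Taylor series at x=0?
22 - 14·x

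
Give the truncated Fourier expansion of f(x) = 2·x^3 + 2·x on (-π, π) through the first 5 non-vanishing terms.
(-20 + 4·π^2)·sin(x) + (1 - 2·π^2)·sin(2·x) + (4/9 + 4·π^2/3)·sin(3·x) + (-π^2 - 5/8)·sin(4·x) + (76/125 + 4·π^2/5)·sin(5·x)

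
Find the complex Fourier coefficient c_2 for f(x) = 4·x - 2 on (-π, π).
Compute the real Fourier coefficients first: a_2 = 0, b_2 = -4.
Then c_2 = (a_2 − i·b_2)/2 = 2·i.

Final answer: 2·i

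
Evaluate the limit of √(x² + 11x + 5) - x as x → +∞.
As x → +∞: multiply by the conjugate to get (11x+5)/(√(x²+11x+5)+x); the denominator ~ 2x, so the limit is 11/2.
Limit = 11/2.

Final answer: 11/2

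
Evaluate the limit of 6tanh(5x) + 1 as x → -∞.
Evaluate the dominant behaviour as x → -∞; each term tends to a finite value or vanishes.
Limit = -5.

Final answer: -5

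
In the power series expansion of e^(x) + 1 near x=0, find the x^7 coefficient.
Expand to order 7: e^(x) + 1 = x^7/5040 + x^6/720 + x^5/120 + x^4/24 + x^3/6 + x^2/2 + x + 2 + O(x^8).
The coefficient of x^7 is 1/5040.

Final answer: 1/5040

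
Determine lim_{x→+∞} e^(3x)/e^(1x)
This is an ∞/∞ indeterminate form as x → +∞.
Rewrite e^(3x)/e^(1x) = e^((3−1)x) = e^(2x); the exponent coefficient is 2 > 0 so e^(2x) → ∞.
Limit = ∞.

Final answer: ∞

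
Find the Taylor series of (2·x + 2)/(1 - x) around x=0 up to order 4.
4·x^4 + 4·x^3 + 4·x^2 + 4·x + 2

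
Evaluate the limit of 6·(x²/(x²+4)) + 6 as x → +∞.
Evaluate the dominant behaviour as x → +∞; each term tends to a finite value or vanishes.
Limit = 12.

Final answer: 12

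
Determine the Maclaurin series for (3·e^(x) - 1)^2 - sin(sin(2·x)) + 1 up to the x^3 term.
41·x^3/3 + 15·x^2 + 10·x + 5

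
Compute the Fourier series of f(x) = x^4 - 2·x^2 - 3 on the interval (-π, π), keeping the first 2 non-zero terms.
(56 - 8·π^2)·cos(x) - 2·π^2/3 - 3 + π^4/5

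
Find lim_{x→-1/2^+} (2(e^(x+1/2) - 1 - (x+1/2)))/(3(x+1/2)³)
Both numerator and denominator → 0 as x → -1/2^+; this is a 0/0 indeterminate form.
Expand each to leading order near x = -1/2: numerator ~ (x + 1/2)^2, denominator ~ 3·(x + 1/2)^3.
The limit of the ratio is ∞.

Final answer: ∞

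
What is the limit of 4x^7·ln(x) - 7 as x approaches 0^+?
The product is a 0·∞ indeterminate form at x → 0⁺.
Rewrite the product as 4·ln(x) / x^(-7) and apply L'Hôpital, or use the standard hierarchy x^(-7) ≫ |ln x| as x → 0⁺.
The indeterminate product → 0, so the limit = -7.

Final answer: -7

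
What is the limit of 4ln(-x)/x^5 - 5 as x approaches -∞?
The quotient is an ∞/∞ indeterminate form as x → -∞.
Compare growth rates of the dominant terms (exponentials ≫ polynomials ≫ logarithms), or apply L'Hôpital's rule; the quotient → 0.
Adding the constant: 0 - 5 = -5. Limit = -5.

Final answer: -5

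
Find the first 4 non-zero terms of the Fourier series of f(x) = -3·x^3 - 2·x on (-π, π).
(32 - 6·π^2)·sin(x) + (-5/2 + 3·π^2)·sin(2·x) - 2·π^2·sin(3·x) + (7/16 + 3·π^2/2)·sin(4·x)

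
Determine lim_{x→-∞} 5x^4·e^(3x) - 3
The product is a 0·∞ indeterminate form at x → -∞.
Rewrite the product as 5x^4 / e^(-3x) (an ∞/∞ form) and apply L'Hôpital, or use the standard hierarchy e^(3|x|) ≫ |x^4| as x → -∞.
The indeterminate product → 0, so the limit = -3.

Final answer: -3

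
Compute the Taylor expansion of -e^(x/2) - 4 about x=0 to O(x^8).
-x^7/645120 - x^6/46080 - x^5/3840 - x^4/384 - x^3/48 - x^2/8 - x/2 - 5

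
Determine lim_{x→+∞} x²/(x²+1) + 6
Evaluate the dominant behaviour as x → +∞; each term tends to a finite value or vanishes.
Limit = 7.

Final answer: 7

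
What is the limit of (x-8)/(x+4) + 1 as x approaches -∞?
Evaluate the dominant behaviour as x → -∞; each term tends to a finite value or vanishes.
Limit = 2.

Final answer: 2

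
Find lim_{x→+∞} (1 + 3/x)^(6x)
As x → +∞: write (1 + 3/x)^(6x) = ((1 + 3/x)^x)^6 → (e^3)^6 = e^18.
Limit = e^(18).

Final answer: e^(18)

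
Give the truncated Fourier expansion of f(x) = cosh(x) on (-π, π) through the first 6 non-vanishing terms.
-cos(x)·sinh(π)/π + 2·cos(2·x)·sinh(π)/(5·π) - cos(3·x)·sinh(π)/(5·π) + 2·cos(4·x)·sinh(π)/(17·π) - cos(5·x)·sinh(π)/(13·π) + sinh(π)/π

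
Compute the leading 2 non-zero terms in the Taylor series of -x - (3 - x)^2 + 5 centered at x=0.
5·x - 4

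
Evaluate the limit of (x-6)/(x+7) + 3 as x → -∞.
Evaluate the dominant behaviour as x → -∞; each term tends to a finite value or vanishes.
Limit = 4.

Final answer: 4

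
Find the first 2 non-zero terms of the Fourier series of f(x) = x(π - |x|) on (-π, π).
8·sin(x)/π + 8·sin(3·x)/(27·π)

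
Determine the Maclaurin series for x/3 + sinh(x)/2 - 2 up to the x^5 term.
x^5/240 + x^3/12 + 5·x/6 - 2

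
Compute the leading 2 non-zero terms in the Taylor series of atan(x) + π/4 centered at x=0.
x + π/4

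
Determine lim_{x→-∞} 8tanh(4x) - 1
Evaluate the dominant behaviour as x → -∞; each term tends to a finite value or vanishes.
Limit = -9.

Final answer: -9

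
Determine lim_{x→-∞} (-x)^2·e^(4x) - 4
The product is a 0·∞ indeterminate form at x → -∞.
Rewrite the product as (-x)^2 / e^(-4x) (an ∞/∞ form) and apply L'Hôpital, or use the standard hierarchy e^(4|x|) ≫ |(-x)^2| as x → -∞.
The indeterminate product → 0, so the limit = -4.

Final answer: -4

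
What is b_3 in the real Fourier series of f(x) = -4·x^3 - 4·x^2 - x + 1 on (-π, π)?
b_3 = (1/π) ∫_{-π}^{π} f(x)·sin(3x) dx.
Evaluate the integral (use parity and integration by parts as needed): b_3 = 10/9 - 8·π^2/3.

Final answer: 10/9 - 8·π^2/3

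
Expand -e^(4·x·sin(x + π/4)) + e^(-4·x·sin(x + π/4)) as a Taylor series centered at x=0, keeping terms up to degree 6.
79·√(2)·x^6/30 - 103·√(2)·x^5/10 - 46·√(2)·x^4/3 - 10·√(2)·x^3/3 - 4·√(2)·x^2 - 4·√(2)·x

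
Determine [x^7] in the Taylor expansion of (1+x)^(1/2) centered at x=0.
Expand to order 7: (1+x)^(1/2) = 33·x^7/2048 - 21·x^6/1024 + 7·x^5/256 - 5·x^4/128 + x^3/16 - x^2/8 + x/2 + 1 + O(x^8).
The coefficient of x^7 is 33/2048.

Final answer: 33/2048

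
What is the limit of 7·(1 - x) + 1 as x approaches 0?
Direct substitution at x = 0 gives 8.

Final answer: 8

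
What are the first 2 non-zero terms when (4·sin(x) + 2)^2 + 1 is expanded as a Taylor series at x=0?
16·x + 5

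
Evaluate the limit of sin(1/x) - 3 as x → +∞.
Evaluate the dominant behaviour as x → +∞; each term tends to a finite value or vanishes.
Limit = -3.

Final answer: -3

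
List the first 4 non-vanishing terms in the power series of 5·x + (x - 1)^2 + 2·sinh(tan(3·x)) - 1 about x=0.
2997·x^5/20 + 27·x^3 + x^2 + 9·x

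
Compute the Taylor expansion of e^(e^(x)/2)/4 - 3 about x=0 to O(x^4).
11·x^3·e^(1/2)/192 + 3·x^2·e^(1/2)/32 + x·e^(1/2)/8 - 3 + e^(1/2)/4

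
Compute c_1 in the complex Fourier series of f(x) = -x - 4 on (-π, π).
Compute the real Fourier coefficients first: a_1 = 0, b_1 = -2.
Then c_1 = (a_1 − i·b_1)/2 = i.

Final answer: i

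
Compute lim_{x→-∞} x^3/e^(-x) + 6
The quotient is an ∞/∞ indeterminate form as x → -∞.
Compare growth rates of the dominant terms (exponentials ≫ polynomials ≫ logarithms), or apply L'Hôpital's rule; the quotient → 0.
Adding the constant: 0 + 6 = 6. Limit = 6.

Final answer: 6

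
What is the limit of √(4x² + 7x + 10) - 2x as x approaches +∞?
As x → +∞: multiply by the conjugate to get (7x+10)/(√(4x²+7x+10)+2x); the denominator ~ 4x, so the limit is 7/4.
Limit = 7/4.

Final answer: 7/4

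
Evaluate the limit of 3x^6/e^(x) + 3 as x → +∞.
The quotient is an ∞/∞ indeterminate form as x → +∞.
The exponential denominator e^(x) dominates the polynomial numerator (e^x ≫ x^6 as x → ∞), so the quotient → 0.
Adding the constant: 0 + 3 = 3. Limit = 3.

Final answer: 3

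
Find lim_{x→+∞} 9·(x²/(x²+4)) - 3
Evaluate the dominant behaviour as x → +∞; each term tends to a finite value or vanishes.
Limit = 6.

Final answer: 6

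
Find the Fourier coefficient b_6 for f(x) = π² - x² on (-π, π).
b_6 = (1/π) ∫_{-π}^{π} f(x)·sin(6x) dx.
Evaluate the integral (use parity and integration by parts as needed): b_6 = 0.

Final answer: 0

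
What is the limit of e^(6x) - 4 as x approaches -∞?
Evaluate the dominant behaviour as x → -∞; each term tends to a finite value or vanishes.
Limit = -4.

Final answer: -4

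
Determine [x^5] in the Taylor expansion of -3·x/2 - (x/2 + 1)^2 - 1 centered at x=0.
Expand to order 5: -3·x/2 - (x/2 + 1)^2 - 1 = -x^2/4 - 5·x/2 - 2 + O(x^6).
The coefficient of x^5 is 0.

Final answer: 0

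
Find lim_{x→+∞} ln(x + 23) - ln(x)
This is an ∞ − ∞ indeterminate form.
Combine the logarithms: ln(x+23) − ln(x) = ln((x+23)/(x)) = ln(1 + 23/(x)) → ln(1) = 0.
Limit = 0.

Final answer: 0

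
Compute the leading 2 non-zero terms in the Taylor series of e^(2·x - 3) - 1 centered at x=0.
2·x·e^(-3) - 1 + e^(-3)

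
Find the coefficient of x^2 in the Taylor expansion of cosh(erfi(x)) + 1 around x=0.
Expand to order 2: cosh(erfi(x)) + 1 = 2·x^2/π + 2 + O(x^3).
The coefficient of x^2 is 2/π.

Final answer: 2/π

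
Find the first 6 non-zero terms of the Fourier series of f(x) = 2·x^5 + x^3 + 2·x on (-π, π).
(-78·π^2 + 4·π^4 + 472)·sin(x) + (-2·π^4 - 31/2 + 9·π^2)·sin(2·x) + (-62·π^2/27 + 232/81 + 4·π^4/3)·sin(3·x) + (-π^4 - 41/32 + 3·π^2/4)·sin(4·x) + (-6·π^2/25 + 536/625 + 4·π^4/5)·sin(5·x) + (-2·π^4/3 - 109/162 + π^2/27)·sin(6·x)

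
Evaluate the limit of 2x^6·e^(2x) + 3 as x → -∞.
The product is a 0·∞ indeterminate form at x → -∞.
Rewrite the product as 2x^6 / e^(-2x) (an ∞/∞ form) and apply L'Hôpital, or use the standard hierarchy e^(2|x|) ≫ |x^6| as x → -∞.
The indeterminate product → 0, so the limit = 3.

Final answer: 3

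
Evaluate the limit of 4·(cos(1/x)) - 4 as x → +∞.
Evaluate the dominant behaviour as x → +∞; each term tends to a finite value or vanishes.
Limit = 0.

Final answer: 0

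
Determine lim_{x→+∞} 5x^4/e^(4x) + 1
The quotient is an ∞/∞ indeterminate form as x → +∞.
The exponential denominator e^(4x) dominates the polynomial numerator (e^x ≫ x^4 as x → ∞), so the quotient → 0.
Adding the constant: 0 + 1 = 1. Limit = 1.

Final answer: 1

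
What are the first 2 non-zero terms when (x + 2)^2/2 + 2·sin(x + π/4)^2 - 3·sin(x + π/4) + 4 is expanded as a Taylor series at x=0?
x·(4 - 3·√(2)/2) - 3·√(2)/2 + 7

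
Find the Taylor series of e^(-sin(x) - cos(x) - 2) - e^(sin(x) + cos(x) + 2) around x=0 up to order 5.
x^5·(-e^(3)/10 - e^(-3)/60) + x^4·(5·e^(-3)/24 + 5·e^(3)/24) + x^3·(-e^(-3)/2 + e^(3)/2) + x^2·e^(-3) + x·(-e^(3) - e^(-3)) - e^(3) + e^(-3)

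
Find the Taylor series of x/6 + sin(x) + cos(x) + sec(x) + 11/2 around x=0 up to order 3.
-x^3/6 + 7·x/6 + 15/2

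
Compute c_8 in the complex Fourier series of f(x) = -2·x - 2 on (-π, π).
Compute the real Fourier coefficients first: a_8 = 0, b_8 = 1/2.
Then c_8 = (a_8 − i·b_8)/2 = -i/4.

Final answer: -i/4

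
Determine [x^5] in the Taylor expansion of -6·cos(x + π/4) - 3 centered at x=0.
Expand to order 5: -6·cos(x + π/4) - 3 = √(2)·x^5/40 - √(2)·x^4/8 - √(2)·x^3/2 + 3·√(2)·x^2/2 + 3·√(2)·x - 3·√(2) - 3 + O(x^6).
The coefficient of x^5 is √(2)/40.

Final answer: √(2)/40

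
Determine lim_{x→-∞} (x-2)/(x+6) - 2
Evaluate the dominant behaviour as x → -∞; each term tends to a finite value or vanishes.
Limit = -1.

Final answer: -1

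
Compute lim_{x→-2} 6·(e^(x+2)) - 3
Direct substitution at x = -2 gives 3.

Final answer: 3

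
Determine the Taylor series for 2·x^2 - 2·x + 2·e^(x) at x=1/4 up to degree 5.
-3/8 + 2·e^(1/4) + (-1 + 2·e^(1/4))·(x - 1/4) + (e^(1/4) + 2)·(x - 1/4)^2 + e^(1/4)·(x - 1/4)^3/3 + e^(1/4)·(x - 1/4)^4/12 + e^(1/4)·(x - 1/4)^5/60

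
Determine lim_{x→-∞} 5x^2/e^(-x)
This is an ∞/∞ indeterminate form as x → -∞.
Compare growth rates of the dominant terms (exponentials ≫ polynomials ≫ logarithms), or apply L'Hôpital's rule; the quotient → 0.
Limit = 0.

Final answer: 0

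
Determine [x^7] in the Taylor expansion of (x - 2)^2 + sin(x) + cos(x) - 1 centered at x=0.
Expand to order 7: (x - 2)^2 + sin(x) + cos(x) - 1 = -x^7/5040 - x^6/720 + x^5/120 + x^4/24 - x^3/6 + x^2/2 - 3·x + 4 + O(x^8).
The coefficient of x^7 is -1/5040.

Final answer: -1/5040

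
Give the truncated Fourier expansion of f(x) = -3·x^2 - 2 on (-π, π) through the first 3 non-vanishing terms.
12·cos(x) - 3·cos(2·x) - π^2 - 2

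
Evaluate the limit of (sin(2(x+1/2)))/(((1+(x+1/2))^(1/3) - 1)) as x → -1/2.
Both numerator and denominator → 0 as x → -1/2; this is a 0/0 indeterminate form.
Expand each to leading order near x = -1/2: numerator ~ 2·(x + 1/2), denominator ~ (x + 1/2)/3.
The limit of the ratio is 6.

Final answer: 6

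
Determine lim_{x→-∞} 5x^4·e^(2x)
This is a 0·∞ indeterminate form at x → -∞.
Rewrite the product as 5x^4 / e^(-2x) (an ∞/∞ form) and apply L'Hôpital, or use the standard hierarchy e^(2|x|) ≫ |x^4| as x → -∞.
The indeterminate product → 0, so the limit = 0.

Final answer: 0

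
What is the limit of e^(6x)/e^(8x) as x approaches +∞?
This is an ∞/∞ indeterminate form as x → +∞.
Rewrite e^(6x)/e^(8x) = e^((6−8)x) = e^(-2x); the exponent coefficient is -2 < 0 so e^(-2x) → 0.
Limit = 0.

Final answer: 0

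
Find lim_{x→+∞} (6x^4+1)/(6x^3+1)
This is an ∞/∞ indeterminate form as x → +∞.
Divide numerator and denominator by x^4 and let the lower-order terms vanish; the numerator's degree 4 exceeds the denominator's degree 3, so the quotient diverges.
Limit = ∞.

Final answer: ∞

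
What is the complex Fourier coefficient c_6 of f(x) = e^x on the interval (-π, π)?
Compute the real Fourier coefficients first: a_6 = (-1 + e^(2·π))·e^(-π)/(37·π), b_6 = (6 - 6·e^(2·π))·e^(-π)/(37·π).
Then c_6 = (a_6 − i·b_6)/2 = -e^(-π)/(74·π) + e^(π)/(74·π) - 3·i·e^(-π)/(37·π) + 3·i·e^(π)/(37·π).

Final answer: -e^(-π)/(74·π) + e^(π)/(74·π) - 3·i·e^(-π)/(37·π) + 3·i·e^(π)/(37·π)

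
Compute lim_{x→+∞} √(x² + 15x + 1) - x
This is an ∞ − ∞ indeterminate form.
Multiply and divide by the conjugate √(x²+15x + 1) + x; the x² terms cancel, leaving (15x + 1)/(√(x²+15x + 1)+x) → 15/2.
Limit = 15/2.

Final answer: 15/2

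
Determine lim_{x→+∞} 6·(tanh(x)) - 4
Evaluate the dominant behaviour as x → +∞; each term tends to a finite value or vanishes.
Limit = 2.

Final answer: 2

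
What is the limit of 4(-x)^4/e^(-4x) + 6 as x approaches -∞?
The quotient is an ∞/∞ indeterminate form as x → -∞.
Compare growth rates of the dominant terms (exponentials ≫ polynomials ≫ logarithms), or apply L'Hôpital's rule; the quotient → 0.
Adding the constant: 0 + 6 = 6. Limit = 6.

Final answer: 6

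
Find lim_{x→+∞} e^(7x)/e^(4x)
This is an ∞/∞ indeterminate form as x → +∞.
Rewrite e^(7x)/e^(4x) = e^((7−4)x) = e^(3x); the exponent coefficient is 3 > 0 so e^(3x) → ∞.
Limit = ∞.

Final answer: ∞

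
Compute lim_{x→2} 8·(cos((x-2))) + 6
Direct substitution at x = 2 gives 14.

Final answer: 14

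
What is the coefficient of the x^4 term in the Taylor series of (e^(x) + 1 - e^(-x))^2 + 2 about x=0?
Expand to order 4: (e^(x) + 1 - e^(-x))^2 + 2 = 4·x^4/3 + 2·x^3/3 + 4·x^2 + 4·x + 3 + O(x^5).
The coefficient of x^4 is 4/3.

Final answer: 4/3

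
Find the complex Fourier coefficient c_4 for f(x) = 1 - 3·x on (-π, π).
Compute the real Fourier coefficients first: a_4 = 0, b_4 = 3/2.
Then c_4 = (a_4 − i·b_4)/2 = -3·i/4.

Final answer: -3·i/4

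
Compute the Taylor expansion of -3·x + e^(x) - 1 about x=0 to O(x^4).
x^3/6 + x^2/2 - 2·x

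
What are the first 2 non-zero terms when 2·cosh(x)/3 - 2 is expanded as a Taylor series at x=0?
x^2/3 - 4/3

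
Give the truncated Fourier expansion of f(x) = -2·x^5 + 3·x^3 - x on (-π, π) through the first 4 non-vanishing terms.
(-518 - 4·π^4 + 86·π^2)·sin(x) + (-13·π^2 + 41/2 + 2·π^4)·sin(2·x) + (-4·π^4/3 - 322/81 + 134·π^2/27)·sin(3·x) + (-11·π^2/4 + 49/32 + π^4)·sin(4·x)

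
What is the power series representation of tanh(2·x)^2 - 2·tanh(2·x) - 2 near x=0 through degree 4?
-32·x^4/3 + 16·x^3/3 + 4·x^2 - 4·x - 2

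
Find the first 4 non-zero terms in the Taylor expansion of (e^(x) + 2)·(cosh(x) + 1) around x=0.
5·x^3/6 + 5·x^2/2 + 2·x + 6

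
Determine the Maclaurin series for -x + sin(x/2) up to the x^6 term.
x^5/3840 - x^3/48 - x/2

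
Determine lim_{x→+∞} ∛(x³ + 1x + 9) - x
This is an ∞ − ∞ indeterminate form.
Multiply by (A² + AB + B²)/(A² + AB + B²) where A = ∛(x³+1x + 9), B = x to use A³ − B³ = (A−B)(A²+AB+B²); the x³ terms cancel, leaving (1x + 9)/(A²+AB+B²) with denominator ~ 3x², so the limit is 0.
Limit = 0.

Final answer: 0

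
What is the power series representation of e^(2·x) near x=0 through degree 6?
4·x^6/45 + 4·x^5/15 + 2·x^4/3 + 4·x^3/3 + 2·x^2 + 2·x + 1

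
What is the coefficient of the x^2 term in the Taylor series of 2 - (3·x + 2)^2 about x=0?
Expand to order 2: 2 - (3·x + 2)^2 = -9·x^2 - 12·x - 2 + O(x^3).
The coefficient of x^2 is -9.

Final answer: -9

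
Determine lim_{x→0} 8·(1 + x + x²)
Direct substitution at x = 0 gives 8.

Final answer: 8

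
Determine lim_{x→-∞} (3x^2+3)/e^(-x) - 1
The quotient is an ∞/∞ indeterminate form as x → -∞.
Compare growth rates of the dominant terms (exponentials ≫ polynomials ≫ logarithms), or apply L'Hôpital's rule; the quotient → 0.
Adding the constant: 0 - 1 = -1. Limit = -1.

Final answer: -1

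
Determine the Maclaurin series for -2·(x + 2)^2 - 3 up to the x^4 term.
-2·x^2 - 8·x - 11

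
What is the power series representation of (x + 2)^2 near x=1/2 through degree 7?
25/4 + 5·(x - 1/2) + (x - 1/2)^2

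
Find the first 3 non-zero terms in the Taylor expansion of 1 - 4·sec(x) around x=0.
-5·x^4/6 - 2·x^2 - 3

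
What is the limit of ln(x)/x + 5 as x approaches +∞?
The quotient is an ∞/∞ indeterminate form as x → +∞.
The polynomial denominator x dominates the logarithmic numerator (any positive power of x ≫ ln(x) as x → ∞), so the quotient → 0.
Adding the constant: 0 + 5 = 5. Limit = 5.

Final answer: 5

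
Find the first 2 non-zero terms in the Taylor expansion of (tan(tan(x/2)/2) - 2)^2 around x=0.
4 - x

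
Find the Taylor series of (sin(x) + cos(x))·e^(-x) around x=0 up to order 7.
-x^7/315 + x^6/90 - x^4/6 + 2·x^3/3 - x^2 + 1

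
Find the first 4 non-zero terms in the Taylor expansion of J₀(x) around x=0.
-x^6/2304 + x^4/64 - x^2/4 + 1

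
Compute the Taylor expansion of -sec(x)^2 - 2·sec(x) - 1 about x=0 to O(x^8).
-197·x^6/360 - 13·x^4/12 - 2·x^2 - 4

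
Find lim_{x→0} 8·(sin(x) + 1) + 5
Direct substitution at x = 0 gives 13.

Final answer: 13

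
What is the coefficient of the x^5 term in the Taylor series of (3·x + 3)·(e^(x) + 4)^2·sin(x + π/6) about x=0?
Expand to order 5: (3·x + 3)·(e^(x) + 4)^2·sin(x + π/6) = x^5·(-37/16 + 29·√(3)/16) + x^4·(-79/16 + 17·√(3)/4) + x^3·(-53/4 + 71·√(3)/4) + x^2·(21/4 + 105·√(3)/2) + x·(105/2 + 75·√(3)/2) + 75/2 + O(x^6).
The coefficient of x^5 is -37/16 + 29·√(3)/16.

Final answer: -37/16 + 29·√(3)/16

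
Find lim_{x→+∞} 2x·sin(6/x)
As x → +∞: let u = 6/x → 0⁺; then 2·x·sin(6/x) = 2·6·sin(u)/u → 2·6·1 = 12.
Limit = 12.

Final answer: 12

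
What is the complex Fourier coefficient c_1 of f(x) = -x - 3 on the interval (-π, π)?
Compute the real Fourier coefficients first: a_1 = 0, b_1 = -2.
Then c_1 = (a_1 − i·b_1)/2 = i.

Final answer: i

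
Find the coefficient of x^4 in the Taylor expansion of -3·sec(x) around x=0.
Expand to order 4: -3·sec(x) = -5·x^4/8 - 3·x^2/2 - 3 + O(x^5).
The coefficient of x^4 is -5/8.

Final answer: -5/8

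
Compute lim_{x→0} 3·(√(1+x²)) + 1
Direct substitution at x = 0 gives 4.

Final answer: 4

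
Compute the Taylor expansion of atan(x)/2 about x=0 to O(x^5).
-x^3/6 + x/2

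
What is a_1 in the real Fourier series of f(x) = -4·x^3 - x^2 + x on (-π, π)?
a_1 = (1/π) ∫_{-π}^{π} f(x)·cos(1x) dx.
Evaluate the integral (use parity and integration by parts as needed): a_1 = 4.

Final answer: 4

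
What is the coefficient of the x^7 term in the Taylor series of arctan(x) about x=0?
Expand to order 7: arctan(x) = -x^7/7 + x^5/5 - x^3/3 + x + O(x^8).
The coefficient of x^7 is -1/7.

Final answer: -1/7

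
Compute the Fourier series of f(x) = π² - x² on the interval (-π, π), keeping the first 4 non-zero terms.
4·cos(x) - cos(2·x) + 4·cos(3·x)/9 + 2·π^2/3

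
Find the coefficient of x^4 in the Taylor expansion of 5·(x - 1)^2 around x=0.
Expand to order 4: 5·(x - 1)^2 = 5·x^2 - 10·x + 5 + O(x^5).
The coefficient of x^4 is 0.

Final answer: 0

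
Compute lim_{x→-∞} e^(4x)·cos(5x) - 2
Evaluate the dominant behaviour as x → -∞; each term tends to a finite value or vanishes.
Limit = -2.

Final answer: -2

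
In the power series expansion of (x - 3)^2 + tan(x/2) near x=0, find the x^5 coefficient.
Expand to order 5: (x - 3)^2 + tan(x/2) = x^5/240 + x^3/24 + x^2 - 11·x/2 + 9 + O(x^6).
The coefficient of x^5 is 1/240.

Final answer: 1/240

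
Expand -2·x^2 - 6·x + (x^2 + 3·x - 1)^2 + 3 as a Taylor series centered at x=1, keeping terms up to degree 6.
4 + 20·(x - 1) + 29·(x - 1)^2 + 10·(x - 1)^3 + (x - 1)^4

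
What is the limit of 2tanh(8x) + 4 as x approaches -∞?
Evaluate the dominant behaviour as x → -∞; each term tends to a finite value or vanishes.
Limit = 2.

Final answer: 2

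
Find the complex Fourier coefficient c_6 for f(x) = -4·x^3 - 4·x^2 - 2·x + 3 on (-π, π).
Compute the real Fourier coefficients first: a_6 = -4/9, b_6 = 4/9 + 4·π^2/3.
Then c_6 = (a_6 − i·b_6)/2 = -2/9 - 2·i·π^2/3 - 2·i/9.

Final answer: -2/9 - 2·i·π^2/3 - 2·i/9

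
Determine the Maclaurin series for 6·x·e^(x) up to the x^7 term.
x^7/120 + x^6/20 + x^5/4 + x^4 + 3·x^3 + 6·x^2 + 6·x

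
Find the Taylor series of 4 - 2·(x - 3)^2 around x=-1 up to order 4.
-28 + 16·(x + 1) - 2·(x + 1)^2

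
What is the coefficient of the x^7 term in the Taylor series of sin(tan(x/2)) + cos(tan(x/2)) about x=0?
Expand to order 7: sin(tan(x/2)) + cos(tan(x/2)) = -55·x^7/129024 - 97·x^6/46080 - x^5/1280 - 7·x^4/384 + x^3/48 - x^2/8 + x/2 + 1 + O(x^8).
The coefficient of x^7 is -55/129024.

Final answer: -55/129024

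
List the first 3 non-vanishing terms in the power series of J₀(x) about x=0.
x^4/64 - x^2/4 + 1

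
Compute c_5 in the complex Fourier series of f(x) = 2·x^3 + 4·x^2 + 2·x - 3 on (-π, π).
Compute the real Fourier coefficients first: a_5 = -16/25, b_5 = 76/125 + 4·π^2/5.
Then c_5 = (a_5 − i·b_5)/2 = -8/25 - 2·i·π^2/5 - 38·i/125.

Final answer: -8/25 - 2·i·π^2/5 - 38·i/125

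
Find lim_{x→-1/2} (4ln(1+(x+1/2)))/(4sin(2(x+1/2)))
Both numerator and denominator → 0 as x → -1/2; this is a 0/0 indeterminate form.
Expand each to leading order near x = -1/2: numerator ~ 4·(x + 1/2), denominator ~ 8·(x + 1/2).
The limit of the ratio is 1/2.

Final answer: 1/2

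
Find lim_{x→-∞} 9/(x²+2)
Evaluate the dominant behaviour as x → -∞; each term tends to a finite value or vanishes.
Limit = 0.

Final answer: 0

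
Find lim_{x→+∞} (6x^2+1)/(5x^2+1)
This is an ∞/∞ indeterminate form as x → +∞.
Divide numerator and denominator by x^2 and let the lower-order terms vanish; the leading terms give 6/5.
Limit = 6/5.

Final answer: 6/5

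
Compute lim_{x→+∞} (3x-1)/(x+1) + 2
Evaluate the dominant behaviour as x → +∞; each term tends to a finite value or vanishes.
Limit = 5.

Final answer: 5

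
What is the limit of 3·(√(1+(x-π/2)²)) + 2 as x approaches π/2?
Direct substitution at x = π/2 gives 5.

Final answer: 5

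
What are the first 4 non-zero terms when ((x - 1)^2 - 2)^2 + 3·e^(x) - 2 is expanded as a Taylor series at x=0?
-7·x^3/2 + 7·x^2/2 + 7·x + 2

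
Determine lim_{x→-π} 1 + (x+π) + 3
Direct substitution at x = -π gives 4.

Final answer: 4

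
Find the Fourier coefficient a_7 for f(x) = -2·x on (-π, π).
a_7 = (1/π) ∫_{-π}^{π} f(x)·cos(7x) dx.
Evaluate the integral (use parity and integration by parts as needed): a_7 = 0.

Final answer: 0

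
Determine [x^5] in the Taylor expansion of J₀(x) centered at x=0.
Expand to order 5: J₀(x) = x^4/64 - x^2/4 + 1 + O(x^6).
The coefficient of x^5 is 0.

Final answer: 0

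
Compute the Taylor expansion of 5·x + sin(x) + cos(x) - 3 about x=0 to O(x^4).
-x^3/6 - x^2/2 + 6·x - 2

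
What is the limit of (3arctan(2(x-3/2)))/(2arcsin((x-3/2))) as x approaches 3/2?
Both numerator and denominator → 0 as x → 3/2; this is a 0/0 indeterminate form.
Expand each to leading order near x = 3/2: numerator ~ 6·(x - 3/2), denominator ~ 2·(x - 3/2).
The limit of the ratio is 3.

Final answer: 3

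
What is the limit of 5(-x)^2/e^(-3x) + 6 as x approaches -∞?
The quotient is an ∞/∞ indeterminate form as x → -∞.
Compare growth rates of the dominant terms (exponentials ≫ polynomials ≫ logarithms), or apply L'Hôpital's rule; the quotient → 0.
Adding the constant: 0 + 6 = 6. Limit = 6.

Final answer: 6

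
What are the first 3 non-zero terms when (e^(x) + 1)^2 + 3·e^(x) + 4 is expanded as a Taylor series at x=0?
9·x^2/2 + 7·x + 11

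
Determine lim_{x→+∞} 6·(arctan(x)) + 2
Evaluate the dominant behaviour as x → +∞; each term tends to a finite value or vanishes.
Limit = 2 + 3·π.

Final answer: 2 + 3·π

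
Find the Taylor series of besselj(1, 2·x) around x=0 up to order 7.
-x^7/144 + x^5/12 - x^3/2 + x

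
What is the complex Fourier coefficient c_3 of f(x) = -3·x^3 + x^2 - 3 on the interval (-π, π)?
Compute the real Fourier coefficients first: a_3 = -4/9, b_3 = 4/3 - 2·π^2.
Then c_3 = (a_3 − i·b_3)/2 = -2/9 - 2·i/3 + i·π^2.

Final answer: -2/9 - 2·i/3 + i·π^2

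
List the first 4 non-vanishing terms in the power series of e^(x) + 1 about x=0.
x^3/6 + x^2/2 + x + 2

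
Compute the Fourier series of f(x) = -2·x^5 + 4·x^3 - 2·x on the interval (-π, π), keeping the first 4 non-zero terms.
(-532 - 4·π^4 + 88·π^2)·sin(x) + (-14·π^2 + 23 + 2·π^4)·sin(2·x) + (-4·π^4/3 - 412/81 + 152·π^2/27)·sin(3·x) + (-13·π^2/4 + 71/32 + π^4)·sin(4·x)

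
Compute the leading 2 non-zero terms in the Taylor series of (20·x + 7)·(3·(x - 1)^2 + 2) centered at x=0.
58·x + 35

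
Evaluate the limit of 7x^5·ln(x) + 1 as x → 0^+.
The product is a 0·∞ indeterminate form at x → 0⁺.
Rewrite the product as 7·ln(x) / x^(-5) and apply L'Hôpital, or use the standard hierarchy x^(-5) ≫ |ln x| as x → 0⁺.
The indeterminate product → 0, so the limit = 1.

Final answer: 1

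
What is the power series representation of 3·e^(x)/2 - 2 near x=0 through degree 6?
x^6/480 + x^5/80 + x^4/16 + x^3/4 + 3·x^2/4 + 3·x/2 - 1/2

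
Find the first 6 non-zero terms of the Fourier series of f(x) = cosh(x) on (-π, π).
-cos(x)·sinh(π)/π + 2·cos(2·x)·sinh(π)/(5·π) - cos(3·x)·sinh(π)/(5·π) + 2·cos(4·x)·sinh(π)/(17·π) - cos(5·x)·sinh(π)/(13·π) + sinh(π)/π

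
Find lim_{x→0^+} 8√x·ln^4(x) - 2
The product is a 0·∞ indeterminate form at x → 0⁺.
Rewrite the product as 8·ln^4(x) / x^(-1/2) and apply L'Hôpital, or use the standard hierarchy x^(-1/2) ≫ |ln x|^4 as x → 0⁺.
The indeterminate product → 0, so the limit = -2.

Final answer: -2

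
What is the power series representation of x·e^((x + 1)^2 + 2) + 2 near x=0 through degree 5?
19·x^5·e^(3)/6 + 10·x^4·e^(3)/3 + 3·x^3·e^(3) + 2·x^2·e^(3) + x·e^(3) + 2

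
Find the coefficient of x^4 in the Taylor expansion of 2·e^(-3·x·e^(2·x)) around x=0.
Expand to order 4: 2·e^(-3·x·e^(2·x)) = 67·x^4/4 + 15·x^3 - 3·x^2 - 6·x + 2 + O(x^5).
The coefficient of x^4 is 67/4.

Final answer: 67/4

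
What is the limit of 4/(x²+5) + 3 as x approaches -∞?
Evaluate the dominant behaviour as x → -∞; each term tends to a finite value or vanishes.
Limit = 3.

Final answer: 3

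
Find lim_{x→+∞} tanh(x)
Evaluate the dominant behaviour as x → +∞; each term tends to a finite value or vanishes.
Limit = 1.

Final answer: 1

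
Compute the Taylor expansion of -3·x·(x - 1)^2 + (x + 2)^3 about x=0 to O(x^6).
-2·x^3 + 12·x^2 + 9·x + 8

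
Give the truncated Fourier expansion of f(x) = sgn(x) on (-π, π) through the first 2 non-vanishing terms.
4·sin(x)/π + 4·sin(3·x)/(3·π)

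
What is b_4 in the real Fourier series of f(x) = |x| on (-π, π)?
b_4 = (1/π) ∫_{-π}^{π} f(x)·sin(4x) dx.
Evaluate the integral (use parity and integration by parts as needed): b_4 = 0.

Final answer: 0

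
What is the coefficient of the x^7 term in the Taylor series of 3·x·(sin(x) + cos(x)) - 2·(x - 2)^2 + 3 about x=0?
Expand to order 7: 3·x·(sin(x) + cos(x)) - 2·(x - 2)^2 + 3 = -x^7/240 + x^6/40 + x^5/8 - x^4/2 - 3·x^3/2 + x^2 + 11·x - 5 + O(x^8).
The coefficient of x^7 is -1/240.

Final answer: -1/240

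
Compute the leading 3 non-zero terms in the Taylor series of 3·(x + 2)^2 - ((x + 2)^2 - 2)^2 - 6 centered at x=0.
-17·x^2 - 4·x + 2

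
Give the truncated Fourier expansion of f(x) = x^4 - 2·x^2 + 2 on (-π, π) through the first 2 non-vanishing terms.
(56 - 8·π^2)·cos(x) - 2·π^2/3 + 2 + π^4/5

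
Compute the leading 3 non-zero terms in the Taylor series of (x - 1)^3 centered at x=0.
-3·x^2 + 3·x - 1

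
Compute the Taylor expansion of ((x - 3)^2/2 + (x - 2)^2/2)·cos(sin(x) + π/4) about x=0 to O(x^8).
541·√(2)·x^7/3360 + 539·√(2)·x^6/2880 - 163·√(2)·x^5/240 - 13·√(2)·x^4/32 + 11·√(2)·x^3/6 + 11·√(2)·x^2/8 - 23·√(2)·x/4 + 13·√(2)/4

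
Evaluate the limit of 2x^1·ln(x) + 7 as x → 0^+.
The product is a 0·∞ indeterminate form at x → 0⁺.
Rewrite the product as 2·ln(x) / x^(-1) and apply L'Hôpital, or use the standard hierarchy x^(-1) ≫ |ln x| as x → 0⁺.
The indeterminate product → 0, so the limit = 7.

Final answer: 7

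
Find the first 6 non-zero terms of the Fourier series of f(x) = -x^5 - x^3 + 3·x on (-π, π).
(-222 - 2·π^4 + 38·π^2)·sin(x) + (-4·π^2 + 3 + π^4)·sin(2·x) + (-2·π^4/3 + 118/81 + 22·π^2/27)·sin(3·x) + (-93/64 - π^2/8 + π^4/2)·sin(4·x) + (-2·π^4/5 - 2·π^2/25 + 762/625)·sin(5·x) + (-83/81 + 4·π^2/27 + π^4/3)·sin(6·x)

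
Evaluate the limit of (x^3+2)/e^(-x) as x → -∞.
This is an ∞/∞ indeterminate form as x → -∞.
Compare growth rates of the dominant terms (exponentials ≫ polynomials ≫ logarithms), or apply L'Hôpital's rule; the quotient → 0.
Limit = 0.

Final answer: 0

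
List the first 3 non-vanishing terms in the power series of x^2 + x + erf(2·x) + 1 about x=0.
x^2 + x·(1 + 4/√(π)) + 1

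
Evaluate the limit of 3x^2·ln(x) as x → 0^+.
This is a 0·∞ indeterminate form at x → 0⁺.
Rewrite the product as 3·ln(x) / x^(-2) and apply L'Hôpital, or use the standard hierarchy x^(-2) ≫ |ln x| as x → 0⁺.
The indeterminate product → 0, so the limit = 0.

Final answer: 0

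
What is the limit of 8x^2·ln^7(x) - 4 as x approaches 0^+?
The product is a 0·∞ indeterminate form at x → 0⁺.
Rewrite the product as 8·ln^7(x) / x^(-2) and apply L'Hôpital, or use the standard hierarchy x^(-2) ≫ |ln x|^7 as x → 0⁺.
The indeterminate product → 0, so the limit = -4.

Final answer: -4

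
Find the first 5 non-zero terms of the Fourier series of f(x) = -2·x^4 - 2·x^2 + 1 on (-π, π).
(-88 + 16·π^2)·cos(x) + (4 - 4·π^2)·cos(2·x) + (-8/27 + 16·π^2/9)·cos(3·x) + (-π^2 - 1/8)·cos(4·x) - 2·π^4/5 - 2·π^2/3 + 1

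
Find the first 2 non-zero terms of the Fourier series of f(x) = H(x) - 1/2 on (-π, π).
2·sin(x)/π + 2·sin(3·x)/(3·π)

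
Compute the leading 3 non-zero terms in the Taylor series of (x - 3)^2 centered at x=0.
x^2 - 6·x + 9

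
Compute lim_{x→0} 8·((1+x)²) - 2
Direct substitution at x = 0 gives 6.

Final answer: 6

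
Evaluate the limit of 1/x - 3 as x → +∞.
Evaluate the dominant behaviour as x → +∞; each term tends to a finite value or vanishes.
Limit = -3.

Final answer: -3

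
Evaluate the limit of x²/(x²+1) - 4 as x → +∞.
Evaluate the dominant behaviour as x → +∞; each term tends to a finite value or vanishes.
Limit = -3.

Final answer: -3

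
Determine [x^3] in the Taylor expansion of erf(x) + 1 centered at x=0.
Expand to order 3: erf(x) + 1 = -2·x^3/(3·√(π)) + 2·x/√(π) + 1 + O(x^4).
The coefficient of x^3 is -2/(3·√(π)).

Final answer: -2/(3·√(π))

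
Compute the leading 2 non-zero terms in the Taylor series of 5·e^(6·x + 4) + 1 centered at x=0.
30·x·e^(4) + 1 + 5·e^(4)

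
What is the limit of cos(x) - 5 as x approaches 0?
Direct substitution at x = 0 gives -4.

Final answer: -4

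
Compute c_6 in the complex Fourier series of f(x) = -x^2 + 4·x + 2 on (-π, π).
Compute the real Fourier coefficients first: a_6 = -1/9, b_6 = -4/3.
Then c_6 = (a_6 − i·b_6)/2 = -1/18 + 2·i/3.

Final answer: -1/18 + 2·i/3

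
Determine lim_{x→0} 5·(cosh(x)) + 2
Direct substitution at x = 0 gives 7.

Final answer: 7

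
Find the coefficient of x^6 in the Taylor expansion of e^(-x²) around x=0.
Expand to order 6: e^(-x²) = -x^6/6 + x^4/2 - x^2 + 1 + O(x^7).
The coefficient of x^6 is -1/6.

Final answer: -1/6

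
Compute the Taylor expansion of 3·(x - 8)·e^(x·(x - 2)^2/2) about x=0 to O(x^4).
52·x^3 + 6·x^2 - 45·x - 24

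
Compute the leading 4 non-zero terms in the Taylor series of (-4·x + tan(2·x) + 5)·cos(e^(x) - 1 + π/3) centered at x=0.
x^3·(7/12 + √(3)/2) + x^2·(-5/4 - √(3)/4) + x·(-5·√(3)/2 - 1) + 5/2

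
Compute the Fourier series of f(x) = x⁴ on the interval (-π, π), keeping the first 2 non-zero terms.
(48 - 8·π^2)·cos(x) + π^4/5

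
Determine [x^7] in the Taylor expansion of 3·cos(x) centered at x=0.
Expand to order 7: 3·cos(x) = -x^6/240 + x^4/8 - 3·x^2/2 + 3 + O(x^8).
The coefficient of x^7 is 0.

Final answer: 0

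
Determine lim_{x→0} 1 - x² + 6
Direct substitution at x = 0 gives 7.

Final answer: 7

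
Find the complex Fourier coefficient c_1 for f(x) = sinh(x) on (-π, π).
Compute the real Fourier coefficients first: a_1 = 0, b_1 = sinh(π)/π.
Then c_1 = (a_1 − i·b_1)/2 = -i·sinh(π)/(2·π).

Final answer: -i·sinh(π)/(2·π)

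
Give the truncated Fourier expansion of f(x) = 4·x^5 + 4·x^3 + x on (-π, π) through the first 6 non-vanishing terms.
(-152·π^2 + 8·π^4 + 914)·sin(x) + (-4·π^4 - 25 + 16·π^2)·sin(2·x) + (-88·π^2/27 + 230/81 + 8·π^4/3)·sin(3·x) + (-2·π^4 - 11/16 + π^2/2)·sin(4·x) + (202/625 + 8·π^2/25 + 8·π^4/5)·sin(5·x) + (-4·π^4/3 - 16·π^2/27 - 19/81)·sin(6·x)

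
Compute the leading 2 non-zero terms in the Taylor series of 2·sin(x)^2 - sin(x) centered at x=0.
2·x^2 - x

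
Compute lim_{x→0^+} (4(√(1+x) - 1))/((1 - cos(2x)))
Both numerator and denominator → 0 as x → 0^+; this is a 0/0 indeterminate form.
Expand each to leading order near x = 0: numerator ~ 2·x, denominator ~ 2·x^2.
The limit of the ratio is ∞.

Final answer: ∞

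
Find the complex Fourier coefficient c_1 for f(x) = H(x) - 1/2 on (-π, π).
Compute the real Fourier coefficients first: a_1 = 0, b_1 = 2/π.
Then c_1 = (a_1 − i·b_1)/2 = -i/π.

Final answer: -i/π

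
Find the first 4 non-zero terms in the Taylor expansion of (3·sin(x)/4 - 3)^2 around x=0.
3·x^3/4 + 9·x^2/16 - 9·x/2 + 9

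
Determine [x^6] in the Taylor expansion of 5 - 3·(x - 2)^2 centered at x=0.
Expand to order 6: 5 - 3·(x - 2)^2 = -3·x^2 + 12·x - 7 + O(x^7).
The coefficient of x^6 is 0.

Final answer: 0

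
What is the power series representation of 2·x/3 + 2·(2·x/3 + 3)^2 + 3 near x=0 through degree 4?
8·x^2/9 + 26·x/3 + 21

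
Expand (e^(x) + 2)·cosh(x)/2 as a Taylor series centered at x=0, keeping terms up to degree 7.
2·x^7/315 + 17·x^6/720 + x^5/15 + 5·x^4/24 + x^3/3 + x^2 + x/2 + 3/2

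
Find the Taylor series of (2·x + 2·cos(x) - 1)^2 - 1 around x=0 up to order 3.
-4·x^3 + 2·x^2 + 4·x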